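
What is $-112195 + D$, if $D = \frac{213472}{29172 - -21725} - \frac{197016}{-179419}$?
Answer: $- \frac{146357705754895}{1304555549} \approx -1.1219 \cdot 10^{5}$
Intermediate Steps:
$D = \frac{6904065160}{1304555549}$ ($D = \frac{213472}{29172 + 21725} - - \frac{197016}{179419} = \frac{213472}{50897} + \frac{197016}{179419} = 213472 \cdot \frac{1}{50897} + \frac{197016}{179419} = \frac{30496}{7271} + \frac{197016}{179419} = \frac{6904065160}{1304555549} \approx 5.2923$)
$-112195 + D = -112195 + \frac{6904065160}{1304555549} = - \frac{146357705754895}{1304555549}$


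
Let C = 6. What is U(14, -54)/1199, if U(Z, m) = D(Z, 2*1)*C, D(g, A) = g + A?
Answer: 96/1199 ≈ 0.080067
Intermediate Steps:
D(g, A) = A + g
U(Z, m) = 12 + 6*Z (U(Z, m) = (2*1 + Z)*6 = (2 + Z)*6 = 12 + 6*Z)
U(14, -54)/1199 = (12 + 6*14)/1199 = (12 + 84)*(1/1199) = 96*(1/1199) = 96/1199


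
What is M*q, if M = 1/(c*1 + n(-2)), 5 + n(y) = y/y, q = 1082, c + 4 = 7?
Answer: -1082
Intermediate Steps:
c = 3 (c = -4 + 7 = 3)
n(y) = -4 (n(y) = -5 + y/y = -5 + 1 = -4)
M = -1 (M = 1/(3*1 - 4) = 1/(3 - 4) = 1/(-1) = -1)
M*q = -1*1082 = -1082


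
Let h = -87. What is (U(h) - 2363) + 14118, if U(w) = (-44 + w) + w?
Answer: 11537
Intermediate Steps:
U(w) = -44 + 2*w
(U(h) - 2363) + 14118 = ((-44 + 2*(-87)) - 2363) + 14118 = ((-44 - 174) - 2363) + 14118 = (-218 - 2363) + 14118 = -2581 + 14118 = 11537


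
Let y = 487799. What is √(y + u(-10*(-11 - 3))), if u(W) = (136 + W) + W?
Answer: √488215 ≈ 698.72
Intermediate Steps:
u(W) = 136 + 2*W
√(y + u(-10*(-11 - 3))) = √(487799 + (136 + 2*(-10*(-11 - 3)))) = √(487799 + (136 + 2*(-10*(-14)))) = √(487799 + (136 + 2*140)) = √(487799 + (136 + 280)) = √(487799 + 416) = √488215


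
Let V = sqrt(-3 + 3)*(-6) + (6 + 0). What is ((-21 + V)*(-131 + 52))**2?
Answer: 1404225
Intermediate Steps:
V = 6 (V = sqrt(0)*(-6) + 6 = 0*(-6) + 6 = 0 + 6 = 6)
((-21 + V)*(-131 + 52))**2 = ((-21 + 6)*(-131 + 52))**2 = (-15*(-79))**2 = 1185**2 = 1404225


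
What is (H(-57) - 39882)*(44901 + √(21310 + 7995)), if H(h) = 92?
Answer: -1786610790 - 39790*√29305 ≈ -1.7934e+9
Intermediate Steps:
(H(-57) - 39882)*(44901 + √(21310 + 7995)) = (92 - 39882)*(44901 + √(21310 + 7995)) = -39790*(44901 + √29305) = -1786610790 - 39790*√29305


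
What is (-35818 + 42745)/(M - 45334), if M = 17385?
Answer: -6927/27949 ≈ -0.24784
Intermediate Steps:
(-35818 + 42745)/(M - 45334) = (-35818 + 42745)/(17385 - 45334) = 6927/(-27949) = 6927*(-1/27949) = -6927/27949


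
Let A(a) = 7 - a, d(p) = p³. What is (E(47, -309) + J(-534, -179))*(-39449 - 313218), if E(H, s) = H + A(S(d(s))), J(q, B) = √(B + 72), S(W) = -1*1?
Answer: -19396685 - 352667*I*√107 ≈ -1.9397e+7 - 3.648e+6*I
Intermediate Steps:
S(W) = -1
J(q, B) = √(72 + B)
E(H, s) = 8 + H (E(H, s) = H + (7 - 1*(-1)) = H + (7 + 1) = H + 8 = 8 + H)
(E(47, -309) + J(-534, -179))*(-39449 - 313218) = ((8 + 47) + √(72 - 179))*(-39449 - 313218) = (55 + √(-107))*(-352667) = (55 + I*√107)*(-352667) = -19396685 - 352667*I*√107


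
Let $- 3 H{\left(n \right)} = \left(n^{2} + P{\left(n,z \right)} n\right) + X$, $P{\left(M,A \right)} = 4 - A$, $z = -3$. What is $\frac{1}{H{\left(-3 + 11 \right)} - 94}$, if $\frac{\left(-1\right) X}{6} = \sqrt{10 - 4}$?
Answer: $- \frac{67}{8966} - \frac{\sqrt{6}}{8966} \approx -0.0077459$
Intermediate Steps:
$X = - 6 \sqrt{6}$ ($X = - 6 \sqrt{10 - 4} = - 6 \sqrt{6} \approx -14.697$)
$H{\left(n \right)} = 2 \sqrt{6} - \frac{7 n}{3} - \frac{n^{2}}{3}$ ($H{\left(n \right)} = - \frac{\left(n^{2} + \left(4 - -3\right) n\right) - 6 \sqrt{6}}{3} = - \frac{\left(n^{2} + \left(4 + 3\right) n\right) - 6 \sqrt{6}}{3} = - \frac{\left(n^{2} + 7 n\right) - 6 \sqrt{6}}{3} = - \frac{n^{2} - 6 \sqrt{6} + 7 n}{3} = 2 \sqrt{6} - \frac{7 n}{3} - \frac{n^{2}}{3}$)
$\frac{1}{H{\left(-3 + 11 \right)} - 94} = \frac{1}{\left(2 \sqrt{6} - \frac{7 \left(-3 + 11\right)}{3} - \frac{\left(-3 + 11\right)^{2}}{3}\right) - 94} = \frac{1}{\left(2 \sqrt{6} - \frac{56}{3} - \frac{8^{2}}{3}\right) - 94} = \frac{1}{\left(2 \sqrt{6} - \frac{56}{3} - \frac{64}{3}\right) - 94} = \frac{1}{\left(-40 + 2 \sqrt{6}\right) - 94} = \frac{1}{-134 + 2 \sqrt{6}}$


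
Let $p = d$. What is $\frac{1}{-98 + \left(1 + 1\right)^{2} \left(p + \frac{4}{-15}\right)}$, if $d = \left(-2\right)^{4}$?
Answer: $- \frac{15}{526} \approx -0.028517$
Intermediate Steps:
$d = 16$
$p = 16$
$\frac{1}{-98 + \left(1 + 1\right)^{2} \left(p + \frac{4}{-15}\right)} = \frac{1}{-98 + \left(1 + 1\right)^{2} \left(16 + \frac{4}{-15}\right)} = \frac{1}{-98 + 2^{2} \left(16 + 4 \left(- \frac{1}{15}\right)\right)} = \frac{1}{-98 + 4 \left(16 - \frac{4}{15}\right)} = \frac{1}{-98 + 4 \cdot \frac{236}{15}} = \frac{1}{-98 + \frac{944}{15}} = \frac{1}{- \frac{526}{15}} = - \frac{15}{526}$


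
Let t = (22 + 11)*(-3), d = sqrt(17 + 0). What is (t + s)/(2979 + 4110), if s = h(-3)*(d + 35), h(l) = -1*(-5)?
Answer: 76/7089 + 5*sqrt(17)/7089 ≈ 0.013629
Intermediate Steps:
d = sqrt(17) ≈ 4.1231
h(l) = 5
t = -99 (t = 33*(-3) = -99)
s = 175 + 5*sqrt(17) (s = 5*(sqrt(17) + 35) = 5*(35 + sqrt(17)) = 175 + 5*sqrt(17) ≈ 195.62)
(t + s)/(2979 + 4110) = (-99 + (175 + 5*sqrt(17)))/(2979 + 4110) = (76 + 5*sqrt(17))/7089 = (76 + 5*sqrt(17))*(1/7089) = 76/7089 + 5*sqrt(17)/7089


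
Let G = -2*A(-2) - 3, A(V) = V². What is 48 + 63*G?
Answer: -645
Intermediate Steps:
G = -11 (G = -2*(-2)² - 3 = -2*4 - 3 = -8 - 3 = -11)
48 + 63*G = 48 + 63*(-11) = 48 - 693 = -645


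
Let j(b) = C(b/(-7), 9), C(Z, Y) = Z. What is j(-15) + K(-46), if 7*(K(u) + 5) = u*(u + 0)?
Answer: 2096/7 ≈ 299.43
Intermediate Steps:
j(b) = -b/7 (j(b) = b/(-7) = b*(-1/7) = -b/7)
K(u) = -5 + u**2/7 (K(u) = -5 + (u*(u + 0))/7 = -5 + (u*u)/7 = -5 + u**2/7)
j(-15) + K(-46) = -1/7*(-15) + (-5 + (1/7)*(-46)**2) = 15/7 + (-5 + (1/7)*2116) = 15/7 + (-5 + 2116/7) = 15/7 + 2081/7 = 2096/7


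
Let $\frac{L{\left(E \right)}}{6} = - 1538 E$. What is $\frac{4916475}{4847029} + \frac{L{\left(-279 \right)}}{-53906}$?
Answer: $- \frac{6107095763199}{130641972637} \approx -46.747$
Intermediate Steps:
$L{\left(E \right)} = - 9228 E$ ($L{\left(E \right)} = 6 \left(- 1538 E\right) = - 9228 E$)
$\frac{4916475}{4847029} + \frac{L{\left(-279 \right)}}{-53906} = \frac{4916475}{4847029} + \frac{\left(-9228\right) \left(-279\right)}{-53906} = 4916475 \cdot \frac{1}{4847029} + 2574612 \left(- \frac{1}{53906}\right) = \frac{4916475}{4847029} - \frac{1287306}{26953} = - \frac{6107095763199}{130641972637}$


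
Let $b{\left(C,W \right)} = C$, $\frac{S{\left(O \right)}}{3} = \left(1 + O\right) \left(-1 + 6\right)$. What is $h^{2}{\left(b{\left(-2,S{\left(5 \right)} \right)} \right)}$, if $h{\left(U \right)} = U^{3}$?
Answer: $64$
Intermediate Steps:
$S{\left(O \right)} = 15 + 15 O$ ($S{\left(O \right)} = 3 \left(1 + O\right) \left(-1 + 6\right) = 3 \left(1 + O\right) 5 = 3 \left(5 + 5 O\right) = 15 + 15 O$)
$h^{2}{\left(b{\left(-2,S{\left(5 \right)} \right)} \right)} = \left(\left(-2\right)^{3}\right)^{2} = \left(-8\right)^{2} = 64$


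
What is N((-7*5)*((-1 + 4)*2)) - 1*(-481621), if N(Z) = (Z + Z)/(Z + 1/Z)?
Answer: 21240055921/44101 ≈ 4.8162e+5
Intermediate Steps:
N(Z) = 2*Z/(Z + 1/Z) (N(Z) = (2*Z)/(Z + 1/Z) = 2*Z/(Z + 1/Z))
N((-7*5)*((-1 + 4)*2)) - 1*(-481621) = 2*((-7*5)*((-1 + 4)*2))**2/(1 + ((-7*5)*((-1 + 4)*2))**2) - 1*(-481621) = 2*(-105*2)**2/(1 + (-105*2)**2) + 481621 = 2*(-35*6)**2/(1 + (-35*6)**2) + 481621 = 2*(-210)**2/(1 + (-210)**2) + 481621 = 2*44100/(1 + 44100) + 481621 = 2*44100/44101 + 481621 = 2*44100*(1/44101) + 481621 = 88200/44101 + 481621 = 21240055921/44101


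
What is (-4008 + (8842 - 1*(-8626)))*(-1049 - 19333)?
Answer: -274341720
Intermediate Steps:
(-4008 + (8842 - 1*(-8626)))*(-1049 - 19333) = (-4008 + (8842 + 8626))*(-20382) = (-4008 + 17468)*(-20382) = 13460*(-20382) = -274341720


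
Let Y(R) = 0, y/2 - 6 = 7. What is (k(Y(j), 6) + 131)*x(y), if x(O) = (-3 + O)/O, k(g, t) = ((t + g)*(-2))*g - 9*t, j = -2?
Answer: 1771/26 ≈ 68.115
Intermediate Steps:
y = 26 (y = 12 + 2*7 = 12 + 14 = 26)
k(g, t) = -9*t + g*(-2*g - 2*t) (k(g, t) = ((g + t)*(-2))*g - 9*t = (-2*g - 2*t)*g - 9*t = g*(-2*g - 2*t) - 9*t = -9*t + g*(-2*g - 2*t))
x(O) = (-3 + O)/O
(k(Y(j), 6) + 131)*x(y) = ((-9*6 - 2*0² - 2*0*6) + 131)*((-3 + 26)/26) = ((-54 - 2*0 + 0) + 131)*((1/26)*23) = ((-54 + 0 + 0) + 131)*(23/26) = (-54 + 131)*(23/26) = 77*(23/26) = 1771/26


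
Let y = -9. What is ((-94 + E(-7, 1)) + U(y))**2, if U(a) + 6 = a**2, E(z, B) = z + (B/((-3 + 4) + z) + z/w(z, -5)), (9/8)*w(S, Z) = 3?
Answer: 477481/576 ≈ 828.96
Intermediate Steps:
w(S, Z) = 8/3 (w(S, Z) = (8/9)*3 = 8/3)
E(z, B) = 11*z/8 + B/(1 + z) (E(z, B) = z + (B/((-3 + 4) + z) + z/(8/3)) = z + (B/(1 + z) + z*(3/8)) = z + (B/(1 + z) + 3*z/8) = z + (3*z/8 + B/(1 + z)) = 11*z/8 + B/(1 + z))
U(a) = -6 + a**2
((-94 + E(-7, 1)) + U(y))**2 = ((-94 + (8*1 + 11*(-7) + 11*(-7)**2)/(8*(1 - 7))) + (-6 + (-9)**2))**2 = ((-94 + (1/8)*(8 - 77 + 11*49)/(-6)) + (-6 + 81))**2 = ((-94 + (1/8)*(-1/6)*(8 - 77 + 539)) + 75)**2 = ((-94 + (1/8)*(-1/6)*470) + 75)**2 = ((-94 - 235/24) + 75)**2 = (-2491/24 + 75)**2 = (-691/24)**2 = 477481/576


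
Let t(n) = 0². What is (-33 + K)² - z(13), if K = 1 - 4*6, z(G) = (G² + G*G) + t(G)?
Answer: 2798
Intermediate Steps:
t(n) = 0
z(G) = 2*G² (z(G) = (G² + G*G) + 0 = (G² + G²) + 0 = 2*G² + 0 = 2*G²)
K = -23 (K = 1 - 24 = -23)
(-33 + K)² - z(13) = (-33 - 23)² - 2*13² = (-56)² - 2*169 = 3136 - 1*338 = 3136 - 338 = 2798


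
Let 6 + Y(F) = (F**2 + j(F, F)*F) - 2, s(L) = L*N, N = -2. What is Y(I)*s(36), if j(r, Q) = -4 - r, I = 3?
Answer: 1440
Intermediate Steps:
s(L) = -2*L (s(L) = L*(-2) = -2*L)
Y(F) = -8 + F**2 + F*(-4 - F) (Y(F) = -6 + ((F**2 + (-4 - F)*F) - 2) = -6 + ((F**2 + F*(-4 - F)) - 2) = -6 + (-2 + F**2 + F*(-4 - F)) = -8 + F**2 + F*(-4 - F))
Y(I)*s(36) = (-8 - 4*3)*(-2*36) = (-8 - 12)*(-72) = -20*(-72) = 1440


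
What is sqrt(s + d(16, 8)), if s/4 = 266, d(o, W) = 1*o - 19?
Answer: sqrt(1061) ≈ 32.573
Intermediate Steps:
d(o, W) = -19 + o (d(o, W) = o - 19 = -19 + o)
s = 1064 (s = 4*266 = 1064)
sqrt(s + d(16, 8)) = sqrt(1064 + (-19 + 16)) = sqrt(1064 - 3) = sqrt(1061)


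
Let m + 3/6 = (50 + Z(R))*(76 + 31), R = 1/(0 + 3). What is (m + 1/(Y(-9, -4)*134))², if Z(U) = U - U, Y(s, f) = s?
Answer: 10405450159504/363609 ≈ 2.8617e+7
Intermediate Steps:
R = ⅓ (R = 1/3 = ⅓ ≈ 0.33333)
Z(U) = 0
m = 10699/2 (m = -½ + (50 + 0)*(76 + 31) = -½ + 50*107 = -½ + 5350 = 10699/2 ≈ 5349.5)
(m + 1/(Y(-9, -4)*134))² = (10699/2 + 1/(-9*134))² = (10699/2 - ⅑*1/134)² = (10699/2 - 1/1206)² = (3225748/603)² = 10405450159504/363609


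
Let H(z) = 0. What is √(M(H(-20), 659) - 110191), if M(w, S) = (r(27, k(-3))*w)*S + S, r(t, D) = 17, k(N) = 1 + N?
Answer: 2*I*√27383 ≈ 330.96*I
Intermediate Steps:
M(w, S) = S + 17*S*w (M(w, S) = (17*w)*S + S = 17*S*w + S = S + 17*S*w)
√(M(H(-20), 659) - 110191) = √(659*(1 + 17*0) - 110191) = √(659*(1 + 0) - 110191) = √(659*1 - 110191) = √(659 - 110191) = √(-109532) = 2*I*√27383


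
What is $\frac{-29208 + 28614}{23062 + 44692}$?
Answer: $- \frac{297}{33877} \approx -0.008767$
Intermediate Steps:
$\frac{-29208 + 28614}{23062 + 44692} = - \frac{594}{67754} = \left(-594\right) \frac{1}{67754} = - \frac{297}{33877}$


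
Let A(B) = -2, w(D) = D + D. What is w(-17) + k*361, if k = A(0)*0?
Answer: -34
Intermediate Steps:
w(D) = 2*D
k = 0 (k = -2*0 = 0)
w(-17) + k*361 = 2*(-17) + 0*361 = -34 + 0 = -34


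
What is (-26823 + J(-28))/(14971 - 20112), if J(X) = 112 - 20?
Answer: 26731/5141 ≈ 5.1996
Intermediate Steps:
J(X) = 92
(-26823 + J(-28))/(14971 - 20112) = (-26823 + 92)/(14971 - 20112) = -26731/(-5141) = -26731*(-1/5141) = 26731/5141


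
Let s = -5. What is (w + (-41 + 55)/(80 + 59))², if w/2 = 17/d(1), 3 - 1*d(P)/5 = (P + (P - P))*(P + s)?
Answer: 27206656/23668225 ≈ 1.1495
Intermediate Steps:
d(P) = 15 - 5*P*(-5 + P) (d(P) = 15 - 5*(P + (P - P))*(P - 5) = 15 - 5*(P + 0)*(-5 + P) = 15 - 5*P*(-5 + P))
w = 34/35 (w = 2*(17/(15 - 5*1² + 25*1)) = 2*(17/(15 - 5*1 + 25)) = 2*(17/(15 - 5 + 25)) = 2*(17/35) = 34/35 ≈ 0.97143)
(w + (-41 + 55)/(80 + 59))² = (34/35 + (-41 + 55)/(80 + 59))² = (34/35 + 14/139)² = (5216/4865)² = 27206656/23668225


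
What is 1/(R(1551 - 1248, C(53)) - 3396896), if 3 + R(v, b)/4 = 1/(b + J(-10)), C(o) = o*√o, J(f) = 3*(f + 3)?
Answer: -126055858951/428200155646188436 - 53*√53/428200155646188436 ≈ -2.9439e-7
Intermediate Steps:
J(f) = 9 + 3*f (J(f) = 3*(3 + f) = 9 + 3*f)
C(o) = o^(3/2)
R(v, b) = -12 + 4/(-21 + b) (R(v, b) = -12 + 4/(b + (9 + 3*(-10))) = -12 + 4/(b + (9 - 30)) = -12 + 4/(b - 21) = -12 + 4/(-21 + b))
1/(R(1551 - 1248, C(53)) - 3396896) = 1/(4*(64 - 159*√53)/(-21 + 53^(3/2)) - 3396896) = 1/(4*(64 - 159*√53)/(-21 + 53*√53) - 3396896) = 1/(-3396896 + 4*(64 - 159*√53)/(-21 + 53*√53))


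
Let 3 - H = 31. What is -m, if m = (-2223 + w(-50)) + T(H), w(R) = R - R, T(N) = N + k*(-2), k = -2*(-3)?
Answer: 2263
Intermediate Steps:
H = -28 (H = 3 - 1*31 = 3 - 31 = -28)
k = 6
T(N) = -12 + N (T(N) = N + 6*(-2) = N - 12 = -12 + N)
w(R) = 0
m = -2263 (m = (-2223 + 0) + (-12 - 28) = -2223 - 40 = -2263)
-m = -1*(-2263) = 2263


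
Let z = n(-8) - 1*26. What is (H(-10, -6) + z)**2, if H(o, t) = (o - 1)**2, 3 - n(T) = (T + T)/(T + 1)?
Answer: 448900/49 ≈ 9161.2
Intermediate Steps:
n(T) = 3 - 2*T/(1 + T) (n(T) = 3 - (T + T)/(T + 1) = 3 - 2*T/(1 + T))
H(o, t) = (-1 + o)**2
z = -177/7 (z = (3 - 8)/(1 - 8) - 1*26 = -5/(-7) - 26 = -1/7*(-5) - 26 = 5/7 - 26 = -177/7 ≈ -25.286)
(H(-10, -6) + z)**2 = ((-1 - 10)**2 - 177/7)**2 = ((-11)**2 - 177/7)**2 = (121 - 177/7)**2 = (670/7)**2 = 448900/49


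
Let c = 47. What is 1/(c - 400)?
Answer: -1/353 ≈ -0.0028329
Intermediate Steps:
1/(c - 400) = 1/(47 - 400) = 1/(-353) = -1/353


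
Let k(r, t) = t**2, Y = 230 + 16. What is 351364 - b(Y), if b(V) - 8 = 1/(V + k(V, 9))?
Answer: 114893411/327 ≈ 3.5136e+5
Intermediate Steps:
Y = 246
b(V) = 8 + 1/(81 + V) (b(V) = 8 + 1/(V + 9**2) = 8 + 1/(V + 81) = 8 + 1/(81 + V))
351364 - b(Y) = 351364 - (649 + 8*246)/(81 + 246) = 351364 - (649 + 1968)/327 = 351364 - 2617/327 = 114893411/327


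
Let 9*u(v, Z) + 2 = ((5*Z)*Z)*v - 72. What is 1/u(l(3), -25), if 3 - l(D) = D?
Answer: -9/74 ≈ -0.12162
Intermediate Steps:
l(D) = 3 - D
u(v, Z) = -74/9 + 5*v*Z**2/9 (u(v, Z) = -2/9 + (((5*Z)*Z)*v - 72)/9 = -2/9 + ((5*Z**2)*v - 72)/9 = -2/9 + (5*v*Z**2 - 72)/9 = -2/9 + (-72 + 5*v*Z**2)/9 = -2/9 + (-8 + 5*v*Z**2/9) = -74/9 + 5*v*Z**2/9)
1/u(l(3), -25) = 1/(-74/9 + (5/9)*(3 - 1*3)*(-25)**2) = 1/(-74/9 + (5/9)*(3 - 3)*625) = 1/(-74/9 + (5/9)*0*625) = 1/(-74/9 + 0) = 1/(-74/9) = -9/74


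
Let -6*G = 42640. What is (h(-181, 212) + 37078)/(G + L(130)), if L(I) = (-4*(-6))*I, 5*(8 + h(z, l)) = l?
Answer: -21411/2300 ≈ -9.3091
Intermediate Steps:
h(z, l) = -8 + l/5
G = -21320/3 (G = -⅙*42640 = -21320/3 ≈ -7106.7)
L(I) = 24*I
(h(-181, 212) + 37078)/(G + L(130)) = ((-8 + (⅕)*212) + 37078)/(-21320/3 + 24*130) = ((-8 + 212/5) + 37078)/(-21320/3 + 3120) = (172/5 + 37078)/(-11960/3) = (185562/5)*(-3/11960) = -21411/2300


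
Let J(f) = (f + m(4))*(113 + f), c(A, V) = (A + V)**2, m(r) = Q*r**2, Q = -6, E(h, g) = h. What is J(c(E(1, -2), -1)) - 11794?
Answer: -22642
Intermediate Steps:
m(r) = -6*r**2
J(f) = (-96 + f)*(113 + f) (J(f) = (f - 6*4**2)*(113 + f) = (f - 6*16)*(113 + f) = (f - 96)*(113 + f) = (-96 + f)*(113 + f))
J(c(E(1, -2), -1)) - 11794 = (-10848 + ((1 - 1)**2)**2 + 17*(1 - 1)**2) - 11794 = (-10848 + (0**2)**2 + 17*0**2) - 11794 = (-10848 + 0**2 + 17*0) - 11794 = (-10848 + 0 + 0) - 11794 = -10848 - 11794 = -22642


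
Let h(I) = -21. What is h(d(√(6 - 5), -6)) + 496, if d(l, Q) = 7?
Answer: 475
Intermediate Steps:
h(d(√(6 - 5), -6)) + 496 = -21 + 496 = 475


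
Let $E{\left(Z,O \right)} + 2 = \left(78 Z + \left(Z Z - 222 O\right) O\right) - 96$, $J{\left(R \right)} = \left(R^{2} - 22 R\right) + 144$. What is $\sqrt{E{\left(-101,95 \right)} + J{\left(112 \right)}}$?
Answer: $i \sqrt{1032207} \approx 1016.0 i$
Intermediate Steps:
$J{\left(R \right)} = 144 + R^{2} - 22 R$
$E{\left(Z,O \right)} = -98 + 78 Z + O \left(Z^{2} - 222 O\right)$ ($E{\left(Z,O \right)} = -2 - \left(96 - 78 Z - \left(Z Z - 222 O\right) O\right) = -2 - \left(96 - 78 Z - \left(Z^{2} - 222 O\right) O\right) = -2 - \left(96 - 78 Z - O \left(Z^{2} - 222 O\right)\right) = -2 + \left(-96 + 78 Z + O \left(Z^{2} - 222 O\right)\right) = -98 + 78 Z + O \left(Z^{2} - 222 O\right)$)
$\sqrt{E{\left(-101,95 \right)} + J{\left(112 \right)}} = \sqrt{\left(-98 - 222 \cdot 95^{2} + 78 \left(-101\right) + 95 \left(-101\right)^{2}\right) + \left(144 + 112^{2} - 2464\right)} = \sqrt{\left(-98 - 2003550 - 7878 + 95 \cdot 10201\right) + \left(144 + 12544 - 2464\right)} = \sqrt{\left(-98 - 2003550 - 7878 + 969095\right) + 10224} = \sqrt{-1042431 + 10224} = \sqrt{-1032207} = i \sqrt{1032207}$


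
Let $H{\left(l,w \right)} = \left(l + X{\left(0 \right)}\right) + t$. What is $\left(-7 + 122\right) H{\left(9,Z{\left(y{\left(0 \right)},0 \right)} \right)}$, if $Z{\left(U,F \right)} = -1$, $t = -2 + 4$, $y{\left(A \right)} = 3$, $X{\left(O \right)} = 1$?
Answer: $1380$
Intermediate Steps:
$t = 2$
$H{\left(l,w \right)} = 3 + l$ ($H{\left(l,w \right)} = \left(l + 1\right) + 2 = \left(1 + l\right) + 2 = 3 + l$)
$\left(-7 + 122\right) H{\left(9,Z{\left(y{\left(0 \right)},0 \right)} \right)} = \left(-7 + 122\right) \left(3 + 9\right) = 115 \cdot 12 = 1380$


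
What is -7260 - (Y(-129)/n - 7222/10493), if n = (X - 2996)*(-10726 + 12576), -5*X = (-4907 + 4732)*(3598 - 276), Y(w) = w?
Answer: -760112351621743/104708597700 ≈ -7259.3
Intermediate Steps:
X = 116270 (X = -(-4907 + 4732)*(3598 - 276)/5 = -(-35)*3322 = -⅕*(-581350) = 116270)
n = 209556900 (n = (116270 - 2996)*(-10726 + 12576) = 113274*1850 = 209556900)
-7260 - (Y(-129)/n - 7222/10493) = -7260 - (-129/209556900 - 7222/10493) = -7260 - (-129*1/209556900 - 7222*1/10493) = -7260 - (-43/69852300 - 7222/10493) = -7260 - 1*(-72067680257/104708597700) = -7260 + 72067680257/104708597700 = -760112351621743/104708597700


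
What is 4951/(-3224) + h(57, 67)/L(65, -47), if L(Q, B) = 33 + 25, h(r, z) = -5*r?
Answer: -602999/93496 ≈ -6.4495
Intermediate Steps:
L(Q, B) = 58
4951/(-3224) + h(57, 67)/L(65, -47) = 4951/(-3224) - 5*57/58 = 4951*(-1/3224) - 285*1/58 = -4951/3224 - 285/58 = -602999/93496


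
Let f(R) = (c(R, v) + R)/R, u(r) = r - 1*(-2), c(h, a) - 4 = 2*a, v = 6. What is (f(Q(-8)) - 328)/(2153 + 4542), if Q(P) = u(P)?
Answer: -989/20085 ≈ -0.049241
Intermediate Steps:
c(h, a) = 4 + 2*a
u(r) = 2 + r (u(r) = r + 2 = 2 + r)
Q(P) = 2 + P
f(R) = (16 + R)/R (f(R) = ((4 + 2*6) + R)/R = ((4 + 12) + R)/R = (16 + R)/R)
(f(Q(-8)) - 328)/(2153 + 4542) = ((16 + (2 - 8))/(2 - 8) - 328)/(2153 + 4542) = ((16 - 6)/(-6) - 328)/6695 = (-⅙*10 - 328)*(1/6695) = (-5/3 - 328)*(1/6695) = -989/3*1/6695 = -989/20085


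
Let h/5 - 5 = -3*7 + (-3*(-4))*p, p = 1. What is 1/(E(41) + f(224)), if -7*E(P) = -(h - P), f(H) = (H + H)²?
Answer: 7/1404867 ≈ 4.9827e-6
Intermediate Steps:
h = -20 (h = 25 + 5*(-3*7 - 3*(-4)*1) = 25 + 5*(-21 + 12*1) = 25 + 5*(-21 + 12) = 25 + 5*(-9) = 25 - 45 = -20)
f(H) = 4*H² (f(H) = (2*H)² = 4*H²)
E(P) = -20/7 - P/7 (E(P) = -(-1)*(-20 - P)/7 = -(20 + P)/7 = -20/7 - P/7)
1/(E(41) + f(224)) = 1/((-20/7 - ⅐*41) + 4*224²) = 1/((-20/7 - 41/7) + 4*50176) = 1/(-61/7 + 200704) = 1/(1404867/7) = 7/1404867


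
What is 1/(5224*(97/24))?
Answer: 3/63341 ≈ 4.7363e-5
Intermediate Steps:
1/(5224*(97/24)) = 1/(63341/3) = 3/63341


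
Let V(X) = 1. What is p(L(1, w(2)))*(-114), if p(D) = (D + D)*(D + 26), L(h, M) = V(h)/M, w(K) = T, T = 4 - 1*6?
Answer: 2907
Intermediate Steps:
T = -2 (T = 4 - 6 = -2)
w(K) = -2
L(h, M) = 1/M
p(D) = 2*D*(26 + D) (p(D) = (2*D)*(26 + D) = 2*D*(26 + D))
p(L(1, w(2)))*(-114) = (2*(26 + 1/(-2))/(-2))*(-114) = (2*(-½)*(26 - ½))*(-114) = (2*(-½)*(51/2))*(-114) = -51/2*(-114) = 2907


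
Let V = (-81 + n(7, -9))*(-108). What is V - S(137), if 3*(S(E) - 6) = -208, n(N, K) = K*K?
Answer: 190/3 ≈ 63.333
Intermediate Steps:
n(N, K) = K**2
S(E) = -190/3 (S(E) = 6 + (1/3)*(-208) = 6 - 208/3 = -190/3)
V = 0 (V = (-81 + (-9)**2)*(-108) = (-81 + 81)*(-108) = 0*(-108) = 0)
V - S(137) = 0 - 1*(-190/3) = 0 + 190/3 = 190/3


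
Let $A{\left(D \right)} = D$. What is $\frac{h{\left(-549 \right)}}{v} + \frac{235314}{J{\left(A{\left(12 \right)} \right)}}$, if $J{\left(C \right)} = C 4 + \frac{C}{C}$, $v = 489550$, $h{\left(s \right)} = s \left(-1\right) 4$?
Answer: $\frac{57599038152}{11993975} \approx 4802.3$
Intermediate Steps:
$h{\left(s \right)} = - 4 s$ ($h{\left(s \right)} = - s 4 = - 4 s$)
$J{\left(C \right)} = 1 + 4 C$ ($J{\left(C \right)} = 4 C + 1 = 1 + 4 C$)
$\frac{h{\left(-549 \right)}}{v} + \frac{235314}{J{\left(A{\left(12 \right)} \right)}} = \frac{\left(-4\right) \left(-549\right)}{489550} + \frac{235314}{1 + 4 \cdot 12} = 2196 \cdot \frac{1}{489550} + \frac{235314}{1 + 48} = \frac{1098}{244775} + \frac{235314}{49} = \frac{57599038152}{11993975}$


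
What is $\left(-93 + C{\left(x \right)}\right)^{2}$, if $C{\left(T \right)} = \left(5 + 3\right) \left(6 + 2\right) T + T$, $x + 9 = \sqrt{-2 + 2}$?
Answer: $459684$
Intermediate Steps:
$x = -9$ ($x = -9 + \sqrt{-2 + 2} = -9 + \sqrt{0} = -9 + 0 = -9$)
$C{\left(T \right)} = 65 T$ ($C{\left(T \right)} = 8 \cdot 8 T + T = 64 T + T = 65 T$)
$\left(-93 + C{\left(x \right)}\right)^{2} = \left(-93 + 65 \left(-9\right)\right)^{2} = \left(-93 - 585\right)^{2} = \left(-678\right)^{2} = 459684$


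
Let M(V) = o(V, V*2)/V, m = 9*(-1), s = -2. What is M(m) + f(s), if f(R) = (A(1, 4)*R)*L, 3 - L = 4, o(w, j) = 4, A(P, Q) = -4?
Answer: -76/9 ≈ -8.4444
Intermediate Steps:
m = -9
L = -1 (L = 3 - 1*4 = 3 - 4 = -1)
M(V) = 4/V
f(R) = 4*R (f(R) = -4*R*(-1) = 4*R)
M(m) + f(s) = 4/(-9) + 4*(-2) = 4*(-⅑) - 8 = -4/9 - 8 = -76/9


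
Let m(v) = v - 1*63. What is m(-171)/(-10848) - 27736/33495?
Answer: -48840383/60558960 ≈ -0.80649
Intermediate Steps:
m(v) = -63 + v (m(v) = v - 63 = -63 + v)
m(-171)/(-10848) - 27736/33495 = (-63 - 171)/(-10848) - 27736/33495 = -234*(-1/10848) - 27736*1/33495 = 39/1808 - 27736/33495 = -48840383/60558960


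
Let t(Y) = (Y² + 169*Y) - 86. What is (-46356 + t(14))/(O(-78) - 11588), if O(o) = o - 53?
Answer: 43880/11719 ≈ 3.7443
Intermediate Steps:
O(o) = -53 + o
t(Y) = -86 + Y² + 169*Y
(-46356 + t(14))/(O(-78) - 11588) = (-46356 + (-86 + 14² + 169*14))/((-53 - 78) - 11588) = (-46356 + (-86 + 196 + 2366))/(-131 - 11588) = (-46356 + 2476)/(-11719) = -43880*(-1/11719) = 43880/11719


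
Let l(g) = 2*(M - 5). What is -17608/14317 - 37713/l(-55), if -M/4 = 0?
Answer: 539760941/143170 ≈ 3770.1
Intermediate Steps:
M = 0 (M = -4*0 = 0)
l(g) = -10 (l(g) = 2*(0 - 5) = 2*(-5) = -10)
-17608/14317 - 37713/l(-55) = -17608/14317 - 37713/(-10) = -17608*1/14317 - 37713*(-⅒) = -17608/14317 + 37713/10 = 539760941/143170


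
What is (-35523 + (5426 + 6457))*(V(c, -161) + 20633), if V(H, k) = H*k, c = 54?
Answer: -282237960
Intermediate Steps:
(-35523 + (5426 + 6457))*(V(c, -161) + 20633) = (-35523 + (5426 + 6457))*(54*(-161) + 20633) = (-35523 + 11883)*(-8694 + 20633) = -23640*11939 = -282237960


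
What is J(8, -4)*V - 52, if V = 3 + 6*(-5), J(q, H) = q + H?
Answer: -160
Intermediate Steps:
J(q, H) = H + q
V = -27 (V = 3 - 30 = -27)
J(8, -4)*V - 52 = (-4 + 8)*(-27) - 52 = 4*(-27) - 52 = -108 - 52 = -160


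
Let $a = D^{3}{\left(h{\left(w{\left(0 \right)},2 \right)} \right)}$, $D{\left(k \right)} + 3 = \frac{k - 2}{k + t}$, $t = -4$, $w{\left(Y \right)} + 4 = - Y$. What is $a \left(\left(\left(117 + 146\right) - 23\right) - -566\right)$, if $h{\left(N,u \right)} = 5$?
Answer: $0$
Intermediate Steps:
$w{\left(Y \right)} = -4 - Y$
$D{\left(k \right)} = -3 + \frac{-2 + k}{-4 + k}$ ($D{\left(k \right)} = -3 + \frac{k - 2}{k - 4} = -3 + \frac{-2 + k}{-4 + k}$)
$a = 0$ ($a = \left(\frac{2 \left(5 - 5\right)}{-4 + 5}\right)^{3} = \left(\frac{2 \left(5 - 5\right)}{1}\right)^{3} = \left(2 \cdot 1 \cdot 0\right)^{3} = 0^{3} = 0$)
$a \left(\left(\left(117 + 146\right) - 23\right) - -566\right) = 0 \left(\left(\left(117 + 146\right) - 23\right) - -566\right) = 0 \left(\left(263 - 23\right) + 566\right) = 0 \left(240 + 566\right) = 0 \cdot 806 = 0$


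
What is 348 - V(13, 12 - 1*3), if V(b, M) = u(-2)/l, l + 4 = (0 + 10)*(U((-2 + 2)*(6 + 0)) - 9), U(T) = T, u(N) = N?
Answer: 16355/47 ≈ 347.98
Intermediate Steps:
l = -94 (l = -4 + (0 + 10)*((-2 + 2)*(6 + 0) - 9) = -4 + 10*(0*6 - 9) = -4 + 10*(0 - 9) = -4 + 10*(-9) = -4 - 90 = -94)
V(b, M) = 1/47 (V(b, M) = -2/(-94) = -2*(-1/94) = 1/47)
348 - V(13, 12 - 1*3) = 348 - 1*1/47 = 348 - 1/47 = 16355/47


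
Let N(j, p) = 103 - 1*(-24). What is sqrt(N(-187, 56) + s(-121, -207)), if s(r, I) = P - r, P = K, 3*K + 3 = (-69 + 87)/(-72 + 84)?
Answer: 3*sqrt(110)/2 ≈ 15.732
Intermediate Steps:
N(j, p) = 127 (N(j, p) = 103 + 24 = 127)
K = -1/2 (K = -1 + ((-69 + 87)/(-72 + 84))/3 = -1 + (18/12)/3 = -1 + (18*(1/12))/3 = -1 + (1/3)*(3/2) = -1 + 1/2 = -1/2 ≈ -0.50000)
P = -1/2 ≈ -0.50000
s(r, I) = -1/2 - r
sqrt(N(-187, 56) + s(-121, -207)) = sqrt(127 + (-1/2 - 1*(-121))) = sqrt(127 + (-1/2 + 121)) = sqrt(127 + 241/2) = sqrt(495/2) = 3*sqrt(110)/2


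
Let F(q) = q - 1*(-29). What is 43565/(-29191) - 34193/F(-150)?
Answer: 992856498/3532111 ≈ 281.09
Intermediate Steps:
F(q) = 29 + q (F(q) = q + 29 = 29 + q)
43565/(-29191) - 34193/F(-150) = 43565/(-29191) - 34193/(29 - 150) = 43565*(-1/29191) - 34193/(-121) = -43565/29191 - 34193*(-1/121) = -43565/29191 + 34193/121 = 992856498/3532111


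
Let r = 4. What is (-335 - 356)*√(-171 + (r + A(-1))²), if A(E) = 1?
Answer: -691*I*√146 ≈ -8349.4*I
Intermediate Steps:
(-335 - 356)*√(-171 + (r + A(-1))²) = (-335 - 356)*√(-171 + (4 + 1)²) = -691*√(-171 + 5²) = -691*√(-171 + 25) = -691*I*√146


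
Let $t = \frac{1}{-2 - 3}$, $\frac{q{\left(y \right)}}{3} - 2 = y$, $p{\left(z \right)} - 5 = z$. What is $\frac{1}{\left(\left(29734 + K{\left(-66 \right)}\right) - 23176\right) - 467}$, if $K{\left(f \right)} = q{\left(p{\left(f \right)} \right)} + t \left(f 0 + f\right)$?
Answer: $\frac{5}{29636} \approx 0.00016871$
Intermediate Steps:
$p{\left(z \right)} = 5 + z$
$q{\left(y \right)} = 6 + 3 y$
$t = - \frac{1}{5}$ ($t = \frac{1}{-5} = - \frac{1}{5} \approx -0.2$)
$K{\left(f \right)} = 21 + \frac{14 f}{5}$ ($K{\left(f \right)} = \left(6 + 3 \left(5 + f\right)\right) - \frac{f 0 + f}{5} = \left(6 + \left(15 + 3 f\right)\right) - \frac{0 + f}{5} = \left(21 + 3 f\right) - \frac{f}{5} = 21 + \frac{14 f}{5}$)
$\frac{1}{\left(\left(29734 + K{\left(-66 \right)}\right) - 23176\right) - 467} = \frac{1}{\left(\left(29734 + \left(21 + \frac{14}{5} \left(-66\right)\right)\right) - 23176\right) - 467} = \frac{1}{\left(\left(29734 + \left(21 - \frac{924}{5}\right)\right) - 23176\right) - 467} = \frac{1}{\left(\left(29734 - \frac{819}{5}\right) - 23176\right) - 467} = \frac{1}{\left(\frac{147851}{5} - 23176\right) - 467} = \frac{1}{\frac{31971}{5} - 467} = \frac{1}{\frac{29636}{5}} = \frac{5}{29636}$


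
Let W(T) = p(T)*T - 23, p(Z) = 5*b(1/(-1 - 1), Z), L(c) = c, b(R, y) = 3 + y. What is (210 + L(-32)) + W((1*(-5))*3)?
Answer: 1055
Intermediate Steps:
p(Z) = 15 + 5*Z (p(Z) = 5*(3 + Z) = 15 + 5*Z)
W(T) = -23 + T*(15 + 5*T) (W(T) = (15 + 5*T)*T - 23 = T*(15 + 5*T) - 23 = -23 + T*(15 + 5*T))
(210 + L(-32)) + W((1*(-5))*3) = (210 - 32) + (-23 + 5*((1*(-5))*3)*(3 + (1*(-5))*3)) = 178 + (-23 + 5*(-5*3)*(3 - 5*3)) = 178 + (-23 + 5*(-15)*(3 - 15)) = 178 + (-23 + 5*(-15)*(-12)) = 178 + (-23 + 900) = 178 + 877 = 1055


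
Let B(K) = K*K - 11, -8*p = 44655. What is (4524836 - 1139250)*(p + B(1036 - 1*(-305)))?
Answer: 24277199273465/4 ≈ 6.0693e+12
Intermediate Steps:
p = -44655/8 (p = -⅛*44655 = -44655/8 ≈ -5581.9)
B(K) = -11 + K² (B(K) = K² - 11 = -11 + K²)
(4524836 - 1139250)*(p + B(1036 - 1*(-305))) = (4524836 - 1139250)*(-44655/8 + (-11 + (1036 - 1*(-305))²)) = 3385586*(-44655/8 + (-11 + (1036 + 305)²)) = 3385586*(-44655/8 + (-11 + 1341²)) = 3385586*(-44655/8 + (-11 + 1798281)) = 3385586*(-44655/8 + 1798270) = 3385586*(14341505/8) = 24277199273465/4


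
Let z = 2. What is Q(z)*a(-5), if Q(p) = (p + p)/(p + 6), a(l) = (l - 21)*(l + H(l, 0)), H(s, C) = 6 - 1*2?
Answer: 13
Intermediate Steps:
H(s, C) = 4 (H(s, C) = 6 - 2 = 4)
a(l) = (-21 + l)*(4 + l) (a(l) = (l - 21)*(l + 4) = (-21 + l)*(4 + l))
Q(p) = 2*p/(6 + p) (Q(p) = (2*p)/(6 + p) = 2*p/(6 + p))
Q(z)*a(-5) = (2*2/(6 + 2))*(-84 + (-5)² - 17*(-5)) = (2*2/8)*(-84 + 25 + 85) = (2*2*(⅛))*26 = (½)*26 = 13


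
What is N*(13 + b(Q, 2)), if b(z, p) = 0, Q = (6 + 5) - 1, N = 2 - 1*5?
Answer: -39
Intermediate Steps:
N = -3 (N = 2 - 5 = -3)
Q = 10 (Q = 11 - 1 = 10)
N*(13 + b(Q, 2)) = -3*(13 + 0) = -3*13 = -39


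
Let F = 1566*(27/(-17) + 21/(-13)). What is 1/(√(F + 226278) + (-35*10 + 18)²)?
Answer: 12179752/1342476535093 - 3*√1200734990/2684953070186 ≈ 9.0339e-6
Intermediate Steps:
F = -1108728/221 (F = 1566*(27*(-1/17) + 21*(-1/13)) = 1566*(-27/17 - 21/13) = 1566*(-708/221) = -1108728/221 ≈ -5016.9)
1/(√(F + 226278) + (-35*10 + 18)²) = 1/(√(-1108728/221 + 226278) + (-35*10 + 18)²) = 1/(√(48898710/221) + (-350 + 18)²) = 1/(3*√1200734990/221 + (-332)²) = 1/(3*√1200734990/221 + 110224) = 1/(110224 + 3*√1200734990/221)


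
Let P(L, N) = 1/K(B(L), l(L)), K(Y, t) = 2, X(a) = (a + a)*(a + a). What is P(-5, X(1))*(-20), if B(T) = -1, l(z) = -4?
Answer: -10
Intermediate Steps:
X(a) = 4*a² (X(a) = (2*a)*(2*a) = 4*a²)
P(L, N) = ½ (P(L, N) = 1/2 = ½)
P(-5, X(1))*(-20) = (½)*(-20) = -10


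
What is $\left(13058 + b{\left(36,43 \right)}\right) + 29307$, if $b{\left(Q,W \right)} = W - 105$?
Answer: $42303$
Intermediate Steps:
$b{\left(Q,W \right)} = -105 + W$
$\left(13058 + b{\left(36,43 \right)}\right) + 29307 = \left(13058 + \left(-105 + 43\right)\right) + 29307 = \left(13058 - 62\right) + 29307 = 12996 + 29307 = 42303$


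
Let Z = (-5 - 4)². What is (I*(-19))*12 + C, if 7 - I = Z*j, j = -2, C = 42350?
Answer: 3818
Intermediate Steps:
Z = 81 (Z = (-9)² = 81)
I = 169 (I = 7 - 81*(-2) = 7 - 1*(-162) = 7 + 162 = 169)
(I*(-19))*12 + C = (169*(-19))*12 + 42350 = -3211*12 + 42350 = -38532 + 42350 = 3818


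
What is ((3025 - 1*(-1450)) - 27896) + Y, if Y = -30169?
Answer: -53590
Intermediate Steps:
((3025 - 1*(-1450)) - 27896) + Y = ((3025 - 1*(-1450)) - 27896) - 30169 = ((3025 + 1450) - 27896) - 30169 = (4475 - 27896) - 30169 = -23421 - 30169 = -53590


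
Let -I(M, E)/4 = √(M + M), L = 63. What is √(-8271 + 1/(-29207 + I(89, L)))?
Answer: √(-241571098 - 33084*√178)/√(29207 + 4*√178) ≈ 90.945*I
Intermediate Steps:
I(M, E) = -4*√2*√M (I(M, E) = -4*√(M + M) = -4*√2*√M)
√(-8271 + 1/(-29207 + I(89, L))) = √(-8271 + 1/(-29207 - 4*√2*√89)) = √(-8271 + 1/(-29207 - 4*√178))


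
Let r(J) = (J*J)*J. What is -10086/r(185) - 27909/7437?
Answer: -1592651637/424218875 ≈ -3.7543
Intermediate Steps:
r(J) = J³ (r(J) = J²*J = J³)
-10086/r(185) - 27909/7437 = -10086/(185³) - 27909/7437 = -10086/6331625 - 27909*1/7437 = -10086*1/6331625 - 9303/2479 = -10086/6331625 - 9303/2479 = -1592651637/424218875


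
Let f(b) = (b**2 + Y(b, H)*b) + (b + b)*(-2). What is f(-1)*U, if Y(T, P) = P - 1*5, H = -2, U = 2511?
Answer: 30132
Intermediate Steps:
Y(T, P) = -5 + P (Y(T, P) = P - 5 = -5 + P)
f(b) = b**2 - 11*b (f(b) = (b**2 + (-5 - 2)*b) + (b + b)*(-2) = (b**2 - 7*b) + (2*b)*(-2) = (b**2 - 7*b) - 4*b = b**2 - 11*b)
f(-1)*U = -(-11 - 1)*2511 = -1*(-12)*2511 = 12*2511 = 30132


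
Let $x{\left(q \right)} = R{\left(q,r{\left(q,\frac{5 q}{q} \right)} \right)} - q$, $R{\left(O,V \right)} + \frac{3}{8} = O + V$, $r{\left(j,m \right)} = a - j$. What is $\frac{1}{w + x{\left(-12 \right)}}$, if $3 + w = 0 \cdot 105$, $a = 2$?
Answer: $\frac{8}{85} \approx 0.094118$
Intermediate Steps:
$r{\left(j,m \right)} = 2 - j$
$R{\left(O,V \right)} = - \frac{3}{8} + O + V$ ($R{\left(O,V \right)} = - \frac{3}{8} + \left(O + V\right) = - \frac{3}{8} + O + V$)
$x{\left(q \right)} = \frac{13}{8} - q$ ($x{\left(q \right)} = \left(- \frac{3}{8} + q - \left(-2 + q\right)\right) - q = \frac{13}{8} - q$)
$w = -3$ ($w = -3 + 0 \cdot 105 = -3 + 0 = -3$)
$\frac{1}{w + x{\left(-12 \right)}} = \frac{1}{-3 + \left(\frac{13}{8} - -12\right)} = \frac{1}{-3 + \left(\frac{13}{8} + 12\right)} = \frac{1}{-3 + \frac{109}{8}} = \frac{1}{\frac{85}{8}} = \frac{8}{85}$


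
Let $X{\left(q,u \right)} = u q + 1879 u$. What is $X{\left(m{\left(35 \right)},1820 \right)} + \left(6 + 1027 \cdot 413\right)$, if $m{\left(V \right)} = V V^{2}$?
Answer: $81876437$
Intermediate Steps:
$m{\left(V \right)} = V^{3}$
$X{\left(q,u \right)} = 1879 u + q u$ ($X{\left(q,u \right)} = q u + 1879 u = 1879 u + q u$)
$X{\left(m{\left(35 \right)},1820 \right)} + \left(6 + 1027 \cdot 413\right) = 1820 \left(1879 + 35^{3}\right) + \left(6 + 1027 \cdot 413\right) = 1820 \left(1879 + 42875\right) + \left(6 + 424151\right) = 1820 \cdot 44754 + 424157 = 81452280 + 424157 = 81876437$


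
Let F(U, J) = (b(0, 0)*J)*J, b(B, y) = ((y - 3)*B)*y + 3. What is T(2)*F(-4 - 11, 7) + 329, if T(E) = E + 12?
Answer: 2387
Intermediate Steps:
b(B, y) = 3 + B*y*(-3 + y) (b(B, y) = ((-3 + y)*B)*y + 3 = (B*(-3 + y))*y + 3 = B*y*(-3 + y) + 3 = 3 + B*y*(-3 + y))
F(U, J) = 3*J**2 (F(U, J) = ((3 + 0*0**2 - 3*0*0)*J)*J = ((3 + 0*0 + 0)*J)*J = ((3 + 0 + 0)*J)*J = (3*J)*J = 3*J**2)
T(E) = 12 + E
T(2)*F(-4 - 11, 7) + 329 = (12 + 2)*(3*7**2) + 329 = 14*(3*49) + 329 = 14*147 + 329 = 2058 + 329 = 2387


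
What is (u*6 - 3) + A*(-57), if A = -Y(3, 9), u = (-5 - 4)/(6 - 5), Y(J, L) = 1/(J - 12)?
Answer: -190/3 ≈ -63.333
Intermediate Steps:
Y(J, L) = 1/(-12 + J)
u = -9 (u = -9/1 = -9*1 = -9)
A = ⅑ (A = -1/(-12 + 3) = -1/(-9) = -1*(-⅑) = ⅑ ≈ 0.11111)
(u*6 - 3) + A*(-57) = (-9*6 - 3) + (⅑)*(-57) = (-54 - 3) - 19/3 = -57 - 19/3 = -190/3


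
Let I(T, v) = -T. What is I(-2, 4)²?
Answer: 4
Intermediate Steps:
I(-2, 4)² = (-1*(-2))² = 2² = 4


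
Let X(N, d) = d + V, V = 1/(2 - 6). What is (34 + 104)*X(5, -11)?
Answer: -3105/2 ≈ -1552.5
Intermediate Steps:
V = -¼ (V = 1/(-4) = -¼ ≈ -0.25000)
X(N, d) = -¼ + d (X(N, d) = d - ¼ = -¼ + d)
(34 + 104)*X(5, -11) = (34 + 104)*(-¼ - 11) = 138*(-45/4) = -3105/2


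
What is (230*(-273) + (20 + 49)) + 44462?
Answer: -18259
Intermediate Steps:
(230*(-273) + (20 + 49)) + 44462 = (-62790 + 69) + 44462 = -62721 + 44462 = -18259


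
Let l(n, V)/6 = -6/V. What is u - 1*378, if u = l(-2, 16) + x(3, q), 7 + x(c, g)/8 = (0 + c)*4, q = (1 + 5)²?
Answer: -1361/4 ≈ -340.25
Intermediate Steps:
l(n, V) = -36/V (l(n, V) = 6*(-6/V) = -36/V)
q = 36 (q = 6² = 36)
x(c, g) = -56 + 32*c (x(c, g) = -56 + 8*((0 + c)*4) = -56 + 8*(c*4) = -56 + 8*(4*c) = -56 + 32*c)
u = 151/4 (u = -36/16 + (-56 + 32*3) = -36*1/16 + (-56 + 96) = -9/4 + 40 = 151/4 ≈ 37.750)
u - 1*378 = 151/4 - 1*378 = 151/4 - 378 = -1361/4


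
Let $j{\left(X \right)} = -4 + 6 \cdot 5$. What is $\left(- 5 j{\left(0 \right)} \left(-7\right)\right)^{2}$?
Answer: $828100$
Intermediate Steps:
$j{\left(X \right)} = 26$ ($j{\left(X \right)} = -4 + 30 = 26$)
$\left(- 5 j{\left(0 \right)} \left(-7\right)\right)^{2} = \left(\left(-5\right) 26 \left(-7\right)\right)^{2} = \left(\left(-130\right) \left(-7\right)\right)^{2} = 910^{2} = 828100$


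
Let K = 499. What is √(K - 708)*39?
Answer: 39*I*√209 ≈ 563.82*I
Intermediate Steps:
√(K - 708)*39 = √(499 - 708)*39 = √(-209)*39 = (I*√209)*39 = 39*I*√209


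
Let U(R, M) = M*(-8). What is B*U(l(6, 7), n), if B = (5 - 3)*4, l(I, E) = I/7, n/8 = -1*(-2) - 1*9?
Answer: 3584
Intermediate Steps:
n = -56 (n = 8*(-1*(-2) - 1*9) = 8*(2 - 9) = 8*(-7) = -56)
l(I, E) = I/7 (l(I, E) = I*(⅐) = I/7)
B = 8 (B = 2*4 = 8)
U(R, M) = -8*M
B*U(l(6, 7), n) = 8*(-8*(-56)) = 8*448 = 3584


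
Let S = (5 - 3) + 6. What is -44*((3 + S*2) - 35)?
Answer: 704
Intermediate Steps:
S = 8 (S = 2 + 6 = 8)
-44*((3 + S*2) - 35) = -44*((3 + 8*2) - 35) = -44*((3 + 16) - 35) = -44*(19 - 35) = -44*(-16) = 704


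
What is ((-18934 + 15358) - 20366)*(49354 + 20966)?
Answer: -1683601440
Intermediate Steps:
((-18934 + 15358) - 20366)*(49354 + 20966) = (-3576 - 20366)*70320 = -23942*70320 = -1683601440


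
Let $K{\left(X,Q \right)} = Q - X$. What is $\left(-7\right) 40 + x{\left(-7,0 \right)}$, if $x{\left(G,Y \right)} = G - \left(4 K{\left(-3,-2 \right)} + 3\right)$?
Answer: $-294$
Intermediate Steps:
$x{\left(G,Y \right)} = -7 + G$ ($x{\left(G,Y \right)} = G - \left(4 \left(-2 - -3\right) + 3\right) = G - \left(4 \left(-2 + 3\right) + 3\right) = G - \left(4 \cdot 1 + 3\right) = G - \left(4 + 3\right) = G - 7 = -7 + G$)
$\left(-7\right) 40 + x{\left(-7,0 \right)} = \left(-7\right) 40 - 14 = -280 - 14 = -294$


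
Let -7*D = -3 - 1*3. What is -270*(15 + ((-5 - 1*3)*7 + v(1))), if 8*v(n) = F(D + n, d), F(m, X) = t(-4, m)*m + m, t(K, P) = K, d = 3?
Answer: 315225/28 ≈ 11258.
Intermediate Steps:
D = 6/7 (D = -(-3 - 1*3)/7 = -(-3 - 3)/7 = -1/7*(-6) = 6/7 ≈ 0.85714)
F(m, X) = -3*m (F(m, X) = -4*m + m = -3*m)
v(n) = -9/28 - 3*n/8 (v(n) = (-3*(6/7 + n))/8 = (-18/7 - 3*n)/8 = -9/28 - 3*n/8)
-270*(15 + ((-5 - 1*3)*7 + v(1))) = -270*(15 + ((-5 - 1*3)*7 + (-9/28 - 3/8*1))) = -270*(15 + ((-5 - 3)*7 + (-9/28 - 3/8))) = -270*(15 + (-8*7 - 39/56)) = -270*(15 + (-56 - 39/56)) = -270*(15 - 3175/56) = -270*(-2335/56) = 315225/28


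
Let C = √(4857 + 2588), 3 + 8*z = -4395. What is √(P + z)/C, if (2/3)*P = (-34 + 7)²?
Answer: √647715/2978 ≈ 0.27025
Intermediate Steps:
z = -2199/4 (z = -3/8 + (⅛)*(-4395) = -3/8 - 4395/8 = -2199/4 ≈ -549.75)
P = 2187/2 (P = 3*(-34 + 7)²/2 = (3/2)*(-27)² = (3/2)*729 = 2187/2 ≈ 1093.5)
C = √7445 ≈ 86.284
√(P + z)/C = √(2187/2 - 2199/4)/(√7445) = √(2175/4)*(√7445/7445) = (5*√87/2)*(√7445/7445) = √647715/2978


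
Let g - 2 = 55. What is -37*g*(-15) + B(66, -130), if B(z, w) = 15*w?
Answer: 29685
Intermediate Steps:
g = 57 (g = 2 + 55 = 57)
-37*g*(-15) + B(66, -130) = -37*57*(-15) + 15*(-130) = -2109*(-15) - 1950 = 31635 - 1950 = 29685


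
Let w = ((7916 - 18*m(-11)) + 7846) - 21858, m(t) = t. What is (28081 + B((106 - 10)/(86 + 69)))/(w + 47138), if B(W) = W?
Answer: 4352651/6392200 ≈ 0.68093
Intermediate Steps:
w = -5898 (w = ((7916 - 18*(-11)) + 7846) - 21858 = ((7916 + 198) + 7846) - 21858 = (8114 + 7846) - 21858 = 15960 - 21858 = -5898)
(28081 + B((106 - 10)/(86 + 69)))/(w + 47138) = (28081 + (106 - 10)/(86 + 69))/(-5898 + 47138) = (28081 + 96/155)/41240 = (28081 + 96*(1/155))*(1/41240) = (28081 + 96/155)*(1/41240) = (4352651/155)*(1/41240) = 4352651/6392200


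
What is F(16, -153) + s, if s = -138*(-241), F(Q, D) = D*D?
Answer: 56667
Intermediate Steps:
F(Q, D) = D²
s = 33258
F(16, -153) + s = (-153)² + 33258 = 23409 + 33258 = 56667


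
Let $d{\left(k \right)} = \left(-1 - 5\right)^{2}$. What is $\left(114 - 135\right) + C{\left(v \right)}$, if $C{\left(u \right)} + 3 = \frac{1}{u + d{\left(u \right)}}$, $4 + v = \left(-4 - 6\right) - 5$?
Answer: $- \frac{407}{17} \approx -23.941$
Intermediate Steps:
$d{\left(k \right)} = 36$ ($d{\left(k \right)} = \left(-6\right)^{2} = 36$)
$v = -19$ ($v = -4 - 15 = -19$)
$C{\left(u \right)} = -3 + \frac{1}{36 + u}$ ($C{\left(u \right)} = -3 + \frac{1}{u + 36} = -3 + \frac{1}{36 + u}$)
$\left(114 - 135\right) + C{\left(v \right)} = \left(114 - 135\right) + \frac{-107 - -57}{36 - 19} = -21 + \frac{-107 + 57}{17} = -21 + \frac{1}{17} \left(-50\right) = -21 - \frac{50}{17} = - \frac{407}{17}$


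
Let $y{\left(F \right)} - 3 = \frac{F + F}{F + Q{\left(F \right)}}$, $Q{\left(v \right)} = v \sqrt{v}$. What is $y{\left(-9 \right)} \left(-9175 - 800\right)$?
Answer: $-31920 + 5985 i \approx -31920.0 + 5985.0 i$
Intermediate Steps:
$Q{\left(v \right)} = v^{\frac{3}{2}}$
$y{\left(F \right)} = 3 + \frac{2 F}{F + F^{\frac{3}{2}}}$ ($y{\left(F \right)} = 3 + \frac{F + F}{F + F^{\frac{3}{2}}} = 3 + \frac{2 F}{F + F^{\frac{3}{2}}}$)
$y{\left(-9 \right)} \left(-9175 - 800\right) = \frac{3 \left(-9\right)^{\frac{3}{2}} + 5 \left(-9\right)}{-9 + \left(-9\right)^{\frac{3}{2}}} \left(-9175 - 800\right) = \frac{3 \left(- 27 i\right) - 45}{-9 - 27 i} \left(-9175 - 800\right) = \frac{-9 + 27 i}{810} \left(- 81 i - 45\right) \left(-9975\right) = \frac{-9 + 27 i}{810} \left(-45 - 81 i\right) \left(-9975\right) = \frac{\left(-45 - 81 i\right) \left(-9 + 27 i\right)}{810} \left(-9975\right) = - \frac{665 \left(-45 - 81 i\right) \left(-9 + 27 i\right)}{54}$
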